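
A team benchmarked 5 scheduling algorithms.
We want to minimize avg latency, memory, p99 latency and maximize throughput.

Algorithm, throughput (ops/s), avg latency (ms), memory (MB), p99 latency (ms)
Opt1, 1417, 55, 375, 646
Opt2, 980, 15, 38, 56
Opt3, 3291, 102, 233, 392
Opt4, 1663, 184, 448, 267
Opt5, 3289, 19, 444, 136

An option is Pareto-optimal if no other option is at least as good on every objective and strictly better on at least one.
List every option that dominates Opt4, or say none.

Opt5: throughput 3289≥1663, avg latency 19≤184, memory 444≤448, p99 latency 136≤267 — dominates Opt4.
Others (Opt1, Opt2, Opt3) are each worse than Opt4 on at least one objective.

Opt5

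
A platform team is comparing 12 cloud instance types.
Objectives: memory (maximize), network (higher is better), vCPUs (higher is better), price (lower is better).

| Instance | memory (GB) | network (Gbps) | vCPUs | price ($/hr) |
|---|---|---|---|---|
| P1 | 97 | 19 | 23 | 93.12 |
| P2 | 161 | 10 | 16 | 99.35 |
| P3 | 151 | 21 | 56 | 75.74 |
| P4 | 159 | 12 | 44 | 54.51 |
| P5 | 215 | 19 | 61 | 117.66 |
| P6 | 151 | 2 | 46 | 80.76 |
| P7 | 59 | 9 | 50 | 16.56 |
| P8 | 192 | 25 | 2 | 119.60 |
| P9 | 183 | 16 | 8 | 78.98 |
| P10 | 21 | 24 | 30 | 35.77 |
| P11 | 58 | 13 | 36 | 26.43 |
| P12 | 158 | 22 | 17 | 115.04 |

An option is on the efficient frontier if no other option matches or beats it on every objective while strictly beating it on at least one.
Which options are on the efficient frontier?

P1: dominated by P3 (memory 151≥97, network 21≥19, vCPUs 56≥23, price 75.74≤93.12).
P2: not dominated.
P3: not dominated.
P4: not dominated.
P5: not dominated (best memory).
P6: dominated by P3 (memory 151≥151, network 21≥2, vCPUs 56≥46, price 75.74≤80.76).
P7: not dominated (best price).
P8: not dominated (best network).
P9: not dominated.
P10: not dominated.
P11: not dominated.
P12: not dominated.

P2, P3, P4, P5, P7, P8, P9, P10, P11, P12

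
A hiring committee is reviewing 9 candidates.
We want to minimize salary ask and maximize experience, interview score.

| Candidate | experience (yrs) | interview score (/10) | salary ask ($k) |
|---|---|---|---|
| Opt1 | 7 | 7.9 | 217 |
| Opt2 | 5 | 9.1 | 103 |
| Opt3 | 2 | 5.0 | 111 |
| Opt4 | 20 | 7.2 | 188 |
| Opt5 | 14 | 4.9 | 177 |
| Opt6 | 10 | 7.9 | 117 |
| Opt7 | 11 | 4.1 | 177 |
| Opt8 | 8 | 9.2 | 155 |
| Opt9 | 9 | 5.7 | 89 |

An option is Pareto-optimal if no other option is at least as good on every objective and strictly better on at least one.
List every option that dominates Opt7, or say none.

Opt5

Opt5: experience 14≥11, interview score 4.9≥4.1, salary ask 177≤177 — dominates Opt7.
Others (Opt1, Opt2, Opt3, Opt4, Opt6, Opt8, Opt9) are each worse than Opt7 on at least one objective.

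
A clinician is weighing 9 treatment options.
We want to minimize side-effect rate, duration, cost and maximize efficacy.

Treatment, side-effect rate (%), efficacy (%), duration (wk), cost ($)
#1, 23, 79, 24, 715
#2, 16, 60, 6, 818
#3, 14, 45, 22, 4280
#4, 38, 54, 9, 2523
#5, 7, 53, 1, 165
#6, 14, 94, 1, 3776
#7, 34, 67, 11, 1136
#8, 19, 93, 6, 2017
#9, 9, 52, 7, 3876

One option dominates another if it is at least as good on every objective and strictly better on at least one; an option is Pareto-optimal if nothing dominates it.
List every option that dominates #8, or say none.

none

#1: worse on side-effect rate (23 vs 19).
#2: worse on efficacy (60 vs 93).
#3: worse on efficacy (45 vs 93).
#4: worse on side-effect rate (38 vs 19).
#5: worse on efficacy (53 vs 93).
#6: worse on cost (3776 vs 2017).
#7: worse on side-effect rate (34 vs 19).
#9: worse on efficacy (52 vs 93).
No option dominates #8.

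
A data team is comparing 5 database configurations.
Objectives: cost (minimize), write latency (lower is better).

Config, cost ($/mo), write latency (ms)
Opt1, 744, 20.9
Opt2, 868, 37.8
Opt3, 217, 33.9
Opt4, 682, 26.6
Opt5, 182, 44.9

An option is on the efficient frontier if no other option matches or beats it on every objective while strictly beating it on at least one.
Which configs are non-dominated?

Opt1, Opt3, Opt4, Opt5

Opt1: not dominated (best write latency).
Opt2: dominated by Opt1 (cost 744≤868, write latency 20.9≤37.8).
Opt3: not dominated.
Opt4: not dominated.
Opt5: not dominated (best cost).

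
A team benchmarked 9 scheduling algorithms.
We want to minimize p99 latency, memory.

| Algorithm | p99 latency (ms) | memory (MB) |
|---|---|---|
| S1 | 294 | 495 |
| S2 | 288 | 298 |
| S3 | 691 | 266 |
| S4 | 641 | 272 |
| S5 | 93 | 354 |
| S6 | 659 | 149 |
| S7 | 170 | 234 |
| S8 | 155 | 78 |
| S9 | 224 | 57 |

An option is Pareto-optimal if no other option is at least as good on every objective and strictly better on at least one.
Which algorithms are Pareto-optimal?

S5, S8, S9

S1: dominated by S2 (p99 latency 288≤294, memory 298≤495).
S2: dominated by S7 (p99 latency 170≤288, memory 234≤298).
S3: dominated by S6 (p99 latency 659≤691, memory 149≤266).
S4: dominated by S7 (p99 latency 170≤641, memory 234≤272).
S5: not dominated (best p99 latency).
S6: dominated by S8 (p99 latency 155≤659, memory 78≤149).
S7: dominated by S8 (p99 latency 155≤170, memory 78≤234).
S8: not dominated.
S9: not dominated (best memory).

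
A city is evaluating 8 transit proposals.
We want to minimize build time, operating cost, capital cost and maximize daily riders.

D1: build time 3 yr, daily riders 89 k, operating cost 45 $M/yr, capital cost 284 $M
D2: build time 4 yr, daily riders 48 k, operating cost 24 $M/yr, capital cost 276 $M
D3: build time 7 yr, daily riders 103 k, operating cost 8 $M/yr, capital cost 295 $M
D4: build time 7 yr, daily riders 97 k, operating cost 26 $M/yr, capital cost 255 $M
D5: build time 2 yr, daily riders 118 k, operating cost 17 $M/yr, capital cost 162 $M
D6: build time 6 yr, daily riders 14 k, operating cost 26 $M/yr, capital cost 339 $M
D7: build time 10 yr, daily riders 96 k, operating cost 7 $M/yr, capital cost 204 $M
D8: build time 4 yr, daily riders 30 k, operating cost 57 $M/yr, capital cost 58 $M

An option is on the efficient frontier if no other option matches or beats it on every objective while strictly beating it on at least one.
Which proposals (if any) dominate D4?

D5

D5: build time 2≤7, daily riders 118≥97, operating cost 17≤26, capital cost 162≤255 — dominates D4.
Others (D1, D2, D3, D6, D7, D8) are each worse than D4 on at least one objective.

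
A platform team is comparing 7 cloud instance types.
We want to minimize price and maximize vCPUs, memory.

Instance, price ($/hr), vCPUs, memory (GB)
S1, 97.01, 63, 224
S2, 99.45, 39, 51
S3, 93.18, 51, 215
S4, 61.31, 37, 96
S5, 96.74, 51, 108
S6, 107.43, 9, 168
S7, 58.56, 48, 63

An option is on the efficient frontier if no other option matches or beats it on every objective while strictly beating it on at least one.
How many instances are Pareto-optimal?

4

S1: not dominated (best vCPUs).
S2: dominated by S1 (price 97.01≤99.45, vCPUs 63≥39, memory 224≥51).
S3: not dominated.
S4: not dominated.
S5: dominated by S3 (price 93.18≤96.74, vCPUs 51≥51, memory 215≥108).
S6: dominated by S1 (price 97.01≤107.43, vCPUs 63≥9, memory 224≥168).
S7: not dominated (best price).
Pareto-optimal: S1, S3, S4, S7 → 4.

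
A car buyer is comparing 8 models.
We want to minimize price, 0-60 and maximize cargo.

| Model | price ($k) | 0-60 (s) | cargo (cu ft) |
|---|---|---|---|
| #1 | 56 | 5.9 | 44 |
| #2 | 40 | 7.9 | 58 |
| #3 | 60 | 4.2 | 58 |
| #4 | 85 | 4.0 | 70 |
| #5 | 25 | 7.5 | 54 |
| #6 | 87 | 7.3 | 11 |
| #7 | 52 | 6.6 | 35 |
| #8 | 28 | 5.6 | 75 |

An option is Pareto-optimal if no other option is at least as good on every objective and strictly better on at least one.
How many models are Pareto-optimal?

#1: dominated by #8 (price 28≤56, 0-60 5.6≤5.9, cargo 75≥44).
#2: dominated by #8 (price 28≤40, 0-60 5.6≤7.9, cargo 75≥58).
#3: not dominated.
#4: not dominated (best 0-60).
#5: not dominated (best price).
#6: dominated by #1 (price 56≤87, 0-60 5.9≤7.3, cargo 44≥11).
#7: dominated by #8 (price 28≤52, 0-60 5.6≤6.6, cargo 75≥35).
#8: not dominated (best cargo).
Pareto-optimal: #3, #4, #5, #8 → 4.

4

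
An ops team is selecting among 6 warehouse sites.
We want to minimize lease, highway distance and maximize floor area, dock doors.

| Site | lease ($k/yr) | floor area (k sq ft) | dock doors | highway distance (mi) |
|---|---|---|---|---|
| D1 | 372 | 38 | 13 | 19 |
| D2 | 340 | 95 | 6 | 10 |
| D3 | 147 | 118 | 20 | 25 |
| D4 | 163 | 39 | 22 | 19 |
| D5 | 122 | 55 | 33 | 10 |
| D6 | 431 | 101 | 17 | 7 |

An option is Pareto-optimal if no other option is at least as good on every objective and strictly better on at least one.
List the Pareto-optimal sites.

D2, D3, D5, D6

D1: dominated by D4 (lease 163≤372, floor area 39≥38, dock doors 22≥13, highway distance 19≤19).
D2: not dominated.
D3: not dominated (best floor area).
D4: dominated by D5 (lease 122≤163, floor area 55≥39, dock doors 33≥22, highway distance 10≤19).
D5: not dominated (best lease).
D6: not dominated (best highway distance).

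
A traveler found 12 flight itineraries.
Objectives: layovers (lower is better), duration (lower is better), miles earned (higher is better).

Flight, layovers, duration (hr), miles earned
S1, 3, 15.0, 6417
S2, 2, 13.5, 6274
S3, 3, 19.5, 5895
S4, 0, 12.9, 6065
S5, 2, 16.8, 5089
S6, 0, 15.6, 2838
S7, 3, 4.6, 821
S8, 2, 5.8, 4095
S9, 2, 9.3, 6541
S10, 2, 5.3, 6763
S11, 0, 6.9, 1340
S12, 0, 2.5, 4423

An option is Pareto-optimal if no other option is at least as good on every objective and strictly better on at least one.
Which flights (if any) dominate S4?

none

S1: worse on layovers (3 vs 0).
S2: worse on layovers (2 vs 0).
S3: worse on layovers (3 vs 0).
S5: worse on layovers (2 vs 0).
S6: worse on duration (15.6 vs 12.9).
S7: worse on layovers (3 vs 0).
S8: worse on layovers (2 vs 0).
S9: worse on layovers (2 vs 0).
S10: worse on layovers (2 vs 0).
S11: worse on miles earned (1340 vs 6065).
S12: worse on miles earned (4423 vs 6065).
No option dominates S4.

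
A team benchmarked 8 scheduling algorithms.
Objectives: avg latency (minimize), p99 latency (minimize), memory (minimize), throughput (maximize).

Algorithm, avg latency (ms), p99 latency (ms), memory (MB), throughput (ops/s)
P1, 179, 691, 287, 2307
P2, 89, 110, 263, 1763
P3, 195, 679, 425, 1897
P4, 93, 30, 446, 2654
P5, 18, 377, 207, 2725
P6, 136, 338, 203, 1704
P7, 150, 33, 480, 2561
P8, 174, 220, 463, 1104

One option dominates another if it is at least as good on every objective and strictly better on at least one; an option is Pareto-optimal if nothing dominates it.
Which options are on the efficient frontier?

P2, P4, P5, P6

P1: dominated by P5 (avg latency 18≤179, p99 latency 377≤691, memory 207≤287, throughput 2725≥2307).
P2: not dominated.
P3: dominated by P5 (avg latency 18≤195, p99 latency 377≤679, memory 207≤425, throughput 2725≥1897).
P4: not dominated (best p99 latency).
P5: not dominated (best avg latency).
P6: not dominated (best memory).
P7: dominated by P4 (avg latency 93≤150, p99 latency 30≤33, memory 446≤480, throughput 2654≥2561).
P8: dominated by P2 (avg latency 89≤174, p99 latency 110≤220, memory 263≤463, throughput 1763≥1104).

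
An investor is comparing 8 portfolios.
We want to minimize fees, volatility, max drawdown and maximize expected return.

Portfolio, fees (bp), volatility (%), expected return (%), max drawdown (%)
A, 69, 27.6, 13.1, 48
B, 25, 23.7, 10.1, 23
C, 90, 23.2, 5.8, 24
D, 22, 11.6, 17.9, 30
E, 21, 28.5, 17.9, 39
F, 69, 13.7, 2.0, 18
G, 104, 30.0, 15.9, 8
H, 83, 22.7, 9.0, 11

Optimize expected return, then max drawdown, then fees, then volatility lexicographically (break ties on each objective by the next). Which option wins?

First maximize expected return: best is 17.9, kept {D, E}.
Then minimize max drawdown: best is 30, kept {D}.

D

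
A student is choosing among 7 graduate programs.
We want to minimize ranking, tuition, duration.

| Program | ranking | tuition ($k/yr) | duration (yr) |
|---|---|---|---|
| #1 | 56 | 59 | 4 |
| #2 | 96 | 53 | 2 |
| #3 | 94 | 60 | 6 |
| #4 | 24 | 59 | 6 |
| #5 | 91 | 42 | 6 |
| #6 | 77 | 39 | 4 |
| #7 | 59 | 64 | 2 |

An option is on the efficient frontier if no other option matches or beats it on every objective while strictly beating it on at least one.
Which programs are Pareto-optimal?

#1: not dominated.
#2: not dominated.
#3: dominated by #1 (ranking 56≤94, tuition 59≤60, duration 4≤6).
#4: not dominated (best ranking).
#5: dominated by #6 (ranking 77≤91, tuition 39≤42, duration 4≤6).
#6: not dominated (best tuition).
#7: not dominated.

#1, #2, #4, #6, #7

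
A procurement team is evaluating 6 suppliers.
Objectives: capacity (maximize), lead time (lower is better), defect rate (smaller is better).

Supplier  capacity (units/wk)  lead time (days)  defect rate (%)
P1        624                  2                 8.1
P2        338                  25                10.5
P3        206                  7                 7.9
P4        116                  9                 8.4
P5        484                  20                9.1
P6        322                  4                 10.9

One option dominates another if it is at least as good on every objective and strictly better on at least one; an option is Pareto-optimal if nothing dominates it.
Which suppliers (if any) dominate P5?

P1: capacity 624≥484, lead time 2≤20, defect rate 8.1≤9.1 — dominates P5.
Others (P2, P3, P4, P6) are each worse than P5 on at least one objective.

P1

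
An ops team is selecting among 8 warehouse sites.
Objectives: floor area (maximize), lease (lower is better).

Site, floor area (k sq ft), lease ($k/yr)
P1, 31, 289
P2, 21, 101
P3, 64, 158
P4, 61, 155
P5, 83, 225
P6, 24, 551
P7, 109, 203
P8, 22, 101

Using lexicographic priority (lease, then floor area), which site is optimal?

First minimize lease: best is 101, kept {P2, P8}.
Then maximize floor area: best is 22, kept {P8}.

P8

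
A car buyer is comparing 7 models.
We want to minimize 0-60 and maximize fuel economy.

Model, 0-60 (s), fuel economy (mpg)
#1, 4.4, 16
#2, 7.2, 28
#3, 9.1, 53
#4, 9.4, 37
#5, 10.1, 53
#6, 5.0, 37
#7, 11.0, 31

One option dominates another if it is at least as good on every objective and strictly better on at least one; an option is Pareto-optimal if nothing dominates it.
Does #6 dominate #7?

Yes

#6 vs #7: 0-60 5.0≤11.0, fuel economy 37≥31 — #6 is at least as good on every objective with at least one strict improvement.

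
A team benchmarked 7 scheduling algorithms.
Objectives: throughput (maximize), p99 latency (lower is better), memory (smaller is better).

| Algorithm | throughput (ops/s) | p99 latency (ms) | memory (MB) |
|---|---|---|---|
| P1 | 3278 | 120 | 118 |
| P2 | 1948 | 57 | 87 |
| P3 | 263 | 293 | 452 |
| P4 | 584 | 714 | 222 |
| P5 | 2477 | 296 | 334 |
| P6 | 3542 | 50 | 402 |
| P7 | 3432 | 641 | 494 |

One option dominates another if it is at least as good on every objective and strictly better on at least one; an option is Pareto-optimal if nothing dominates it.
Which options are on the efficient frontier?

P1, P2, P6

P1: not dominated.
P2: not dominated (best memory).
P3: dominated by P1 (throughput 3278≥263, p99 latency 120≤293, memory 118≤452).
P4: dominated by P1 (throughput 3278≥584, p99 latency 120≤714, memory 118≤222).
P5: dominated by P1 (throughput 3278≥2477, p99 latency 120≤296, memory 118≤334).
P6: not dominated (best throughput).
P7: dominated by P6 (throughput 3542≥3432, p99 latency 50≤641, memory 402≤494).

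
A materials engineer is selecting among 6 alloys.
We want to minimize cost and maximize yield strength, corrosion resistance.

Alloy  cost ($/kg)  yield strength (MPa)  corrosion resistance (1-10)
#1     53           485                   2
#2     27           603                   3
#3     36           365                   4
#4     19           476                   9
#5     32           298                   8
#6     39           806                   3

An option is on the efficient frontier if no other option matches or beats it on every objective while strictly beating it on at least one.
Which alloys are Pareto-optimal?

#2, #4, #6

#1: dominated by #2 (cost 27≤53, yield strength 603≥485, corrosion resistance 3≥2).
#2: not dominated.
#3: dominated by #4 (cost 19≤36, yield strength 476≥365, corrosion resistance 9≥4).
#4: not dominated (best cost).
#5: dominated by #4 (cost 19≤32, yield strength 476≥298, corrosion resistance 9≥8).
#6: not dominated (best yield strength).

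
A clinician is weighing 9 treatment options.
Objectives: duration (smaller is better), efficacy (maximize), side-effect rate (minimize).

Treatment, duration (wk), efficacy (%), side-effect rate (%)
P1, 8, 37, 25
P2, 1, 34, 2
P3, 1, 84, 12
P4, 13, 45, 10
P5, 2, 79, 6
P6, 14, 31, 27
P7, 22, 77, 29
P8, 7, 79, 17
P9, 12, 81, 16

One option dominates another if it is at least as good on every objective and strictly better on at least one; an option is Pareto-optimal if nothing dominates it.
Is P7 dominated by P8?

P8 vs P7: duration 7≤22, efficacy 79≥77, side-effect rate 17≤29 — P8 is at least as good on every objective with at least one strict improvement.

Yes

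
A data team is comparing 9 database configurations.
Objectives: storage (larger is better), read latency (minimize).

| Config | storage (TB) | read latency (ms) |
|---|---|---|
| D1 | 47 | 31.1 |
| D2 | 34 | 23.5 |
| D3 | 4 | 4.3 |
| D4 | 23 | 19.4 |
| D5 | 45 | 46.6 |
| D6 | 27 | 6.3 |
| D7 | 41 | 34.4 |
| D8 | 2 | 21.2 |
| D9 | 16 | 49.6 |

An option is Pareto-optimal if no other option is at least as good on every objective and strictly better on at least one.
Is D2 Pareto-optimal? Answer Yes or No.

D1: worse on read latency (31.1 vs 23.5).
D3: worse on storage (4 vs 34).
D4: worse on storage (23 vs 34).
D5: worse on read latency (46.6 vs 23.5).
D6: worse on storage (27 vs 34).
D7: worse on read latency (34.4 vs 23.5).
D8: worse on storage (2 vs 34).
D9: worse on storage (16 vs 34).
No option is at least as good as D2 on every objective and strictly better on one.

Yes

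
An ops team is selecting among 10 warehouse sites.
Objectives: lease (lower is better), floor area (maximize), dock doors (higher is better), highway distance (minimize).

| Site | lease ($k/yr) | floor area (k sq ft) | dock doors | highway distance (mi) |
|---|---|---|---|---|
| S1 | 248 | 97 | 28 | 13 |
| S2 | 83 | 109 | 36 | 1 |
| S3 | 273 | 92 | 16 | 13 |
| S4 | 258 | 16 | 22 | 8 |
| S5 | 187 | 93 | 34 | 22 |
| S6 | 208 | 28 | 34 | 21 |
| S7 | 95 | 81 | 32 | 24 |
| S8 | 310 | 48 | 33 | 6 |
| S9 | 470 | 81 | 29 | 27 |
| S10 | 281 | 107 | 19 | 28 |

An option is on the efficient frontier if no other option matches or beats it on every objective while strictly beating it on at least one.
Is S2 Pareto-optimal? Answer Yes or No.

S1: worse on lease (248 vs 83).
S3: worse on lease (273 vs 83).
S4: worse on lease (258 vs 83).
S5: worse on lease (187 vs 83).
S6: worse on lease (208 vs 83).
S7: worse on lease (95 vs 83).
S8: worse on lease (310 vs 83).
S9: worse on lease (470 vs 83).
S10: worse on lease (281 vs 83).
No option is at least as good as S2 on every objective and strictly better on one.

Yes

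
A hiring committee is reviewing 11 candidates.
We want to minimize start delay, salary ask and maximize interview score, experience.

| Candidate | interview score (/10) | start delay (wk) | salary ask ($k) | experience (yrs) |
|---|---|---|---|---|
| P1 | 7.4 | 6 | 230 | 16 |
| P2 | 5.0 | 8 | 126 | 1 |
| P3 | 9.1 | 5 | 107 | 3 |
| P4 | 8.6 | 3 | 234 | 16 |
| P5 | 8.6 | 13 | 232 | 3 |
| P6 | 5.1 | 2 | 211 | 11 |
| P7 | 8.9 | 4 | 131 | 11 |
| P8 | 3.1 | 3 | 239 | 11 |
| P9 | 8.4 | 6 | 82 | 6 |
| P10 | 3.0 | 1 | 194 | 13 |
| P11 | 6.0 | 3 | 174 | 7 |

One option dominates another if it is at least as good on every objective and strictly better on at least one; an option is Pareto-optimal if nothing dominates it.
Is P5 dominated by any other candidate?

P3 vs P5: interview score 9.1≥8.6, start delay 5≤13, salary ask 107≤232, experience 3≥3 — P3 is at least as good on every objective and strictly better on at least one, so P3 dominates P5.

Yes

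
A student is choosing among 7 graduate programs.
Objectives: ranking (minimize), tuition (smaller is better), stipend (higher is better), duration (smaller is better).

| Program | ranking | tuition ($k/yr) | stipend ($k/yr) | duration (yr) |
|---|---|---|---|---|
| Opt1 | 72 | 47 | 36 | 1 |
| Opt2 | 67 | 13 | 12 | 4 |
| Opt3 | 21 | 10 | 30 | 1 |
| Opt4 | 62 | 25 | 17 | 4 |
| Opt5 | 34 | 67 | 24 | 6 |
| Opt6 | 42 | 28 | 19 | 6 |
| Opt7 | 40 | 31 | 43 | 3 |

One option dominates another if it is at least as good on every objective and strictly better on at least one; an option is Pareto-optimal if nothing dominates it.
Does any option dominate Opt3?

Opt1: worse on ranking (72 vs 21).
Opt2: worse on ranking (67 vs 21).
Opt4: worse on ranking (62 vs 21).
Opt5: worse on ranking (34 vs 21).
Opt6: worse on ranking (42 vs 21).
Opt7: worse on ranking (40 vs 21).
No option is at least as good as Opt3 on every objective and strictly better on one.

No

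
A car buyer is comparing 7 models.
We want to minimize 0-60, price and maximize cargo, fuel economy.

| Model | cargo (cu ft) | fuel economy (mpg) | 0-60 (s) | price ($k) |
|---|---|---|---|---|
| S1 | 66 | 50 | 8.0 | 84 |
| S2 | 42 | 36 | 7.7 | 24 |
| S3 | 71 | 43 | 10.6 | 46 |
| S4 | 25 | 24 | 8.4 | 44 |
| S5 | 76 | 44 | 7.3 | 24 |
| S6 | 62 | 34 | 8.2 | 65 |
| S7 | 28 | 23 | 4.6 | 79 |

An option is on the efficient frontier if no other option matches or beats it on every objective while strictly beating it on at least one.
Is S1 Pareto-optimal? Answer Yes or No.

Yes

S2: worse on cargo (42 vs 66).
S3: worse on fuel economy (43 vs 50).
S4: worse on cargo (25 vs 66).
S5: worse on fuel economy (44 vs 50).
S6: worse on cargo (62 vs 66).
S7: worse on cargo (28 vs 66).
No option is at least as good as S1 on every objective and strictly better on one.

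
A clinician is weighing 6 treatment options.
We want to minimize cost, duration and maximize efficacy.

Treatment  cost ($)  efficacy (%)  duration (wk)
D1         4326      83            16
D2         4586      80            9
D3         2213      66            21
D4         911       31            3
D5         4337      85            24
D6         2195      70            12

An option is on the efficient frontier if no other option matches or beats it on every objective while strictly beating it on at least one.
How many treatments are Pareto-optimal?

5

D1: not dominated.
D2: not dominated.
D3: dominated by D6 (cost 2195≤2213, efficacy 70≥66, duration 12≤21).
D4: not dominated (best cost).
D5: not dominated (best efficacy).
D6: not dominated.
Pareto-optimal: D1, D2, D4, D5, D6 → 5.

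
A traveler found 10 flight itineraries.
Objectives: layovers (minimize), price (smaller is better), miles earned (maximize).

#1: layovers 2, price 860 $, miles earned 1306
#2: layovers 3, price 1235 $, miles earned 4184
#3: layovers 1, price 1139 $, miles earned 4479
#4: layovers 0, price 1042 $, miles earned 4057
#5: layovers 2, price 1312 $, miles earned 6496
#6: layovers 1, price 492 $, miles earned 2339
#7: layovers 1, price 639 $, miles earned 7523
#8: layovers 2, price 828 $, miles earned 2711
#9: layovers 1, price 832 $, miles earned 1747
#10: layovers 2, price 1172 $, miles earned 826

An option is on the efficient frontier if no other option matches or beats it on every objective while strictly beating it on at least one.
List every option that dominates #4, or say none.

none

#1: worse on layovers (2 vs 0).
#2: worse on layovers (3 vs 0).
#3: worse on layovers (1 vs 0).
#5: worse on layovers (2 vs 0).
#6: worse on layovers (1 vs 0).
#7: worse on layovers (1 vs 0).
#8: worse on layovers (2 vs 0).
#9: worse on layovers (1 vs 0).
#10: worse on layovers (2 vs 0).
No option dominates #4.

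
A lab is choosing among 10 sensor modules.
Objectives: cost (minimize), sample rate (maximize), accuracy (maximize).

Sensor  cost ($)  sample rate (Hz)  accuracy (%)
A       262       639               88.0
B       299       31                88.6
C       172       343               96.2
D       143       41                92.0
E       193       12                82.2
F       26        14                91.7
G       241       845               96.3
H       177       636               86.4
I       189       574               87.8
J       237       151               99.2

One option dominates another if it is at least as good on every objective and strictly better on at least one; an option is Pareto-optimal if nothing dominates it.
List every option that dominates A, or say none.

G

G: cost 241≤262, sample rate 845≥639, accuracy 96.3≥88.0 — dominates A.
Others (B, C, D, E, F, H, I, J) are each worse than A on at least one objective.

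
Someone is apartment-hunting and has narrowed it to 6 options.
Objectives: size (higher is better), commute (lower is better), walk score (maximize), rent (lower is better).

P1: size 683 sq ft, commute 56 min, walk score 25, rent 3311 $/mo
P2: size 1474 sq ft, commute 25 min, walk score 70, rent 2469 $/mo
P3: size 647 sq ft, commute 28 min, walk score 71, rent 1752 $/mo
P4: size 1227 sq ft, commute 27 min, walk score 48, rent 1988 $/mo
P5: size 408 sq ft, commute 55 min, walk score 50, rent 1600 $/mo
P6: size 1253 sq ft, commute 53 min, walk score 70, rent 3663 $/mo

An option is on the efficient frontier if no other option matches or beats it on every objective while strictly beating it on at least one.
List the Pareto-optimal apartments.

P2, P3, P4, P5

P1: dominated by P2 (size 1474≥683, commute 25≤56, walk score 70≥25, rent 2469≤3311).
P2: not dominated (best size).
P3: not dominated (best walk score).
P4: not dominated.
P5: not dominated (best rent).
P6: dominated by P2 (size 1474≥1253, commute 25≤53, walk score 70≥70, rent 2469≤3663).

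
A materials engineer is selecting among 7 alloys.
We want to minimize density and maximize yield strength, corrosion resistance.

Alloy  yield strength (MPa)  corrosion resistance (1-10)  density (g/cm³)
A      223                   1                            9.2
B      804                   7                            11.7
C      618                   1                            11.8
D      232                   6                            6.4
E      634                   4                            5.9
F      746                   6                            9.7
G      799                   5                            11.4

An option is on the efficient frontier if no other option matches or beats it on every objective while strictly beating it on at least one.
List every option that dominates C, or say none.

B, E, F, G

B: yield strength 804≥618, corrosion resistance 7≥1, density 11.7≤11.8 — dominates C.
E: yield strength 634≥618, corrosion resistance 4≥1, density 5.9≤11.8 — dominates C.
F: yield strength 746≥618, corrosion resistance 6≥1, density 9.7≤11.8 — dominates C.
G: yield strength 799≥618, corrosion resistance 5≥1, density 11.4≤11.8 — dominates C.
Others (A, D) are each worse than C on at least one objective.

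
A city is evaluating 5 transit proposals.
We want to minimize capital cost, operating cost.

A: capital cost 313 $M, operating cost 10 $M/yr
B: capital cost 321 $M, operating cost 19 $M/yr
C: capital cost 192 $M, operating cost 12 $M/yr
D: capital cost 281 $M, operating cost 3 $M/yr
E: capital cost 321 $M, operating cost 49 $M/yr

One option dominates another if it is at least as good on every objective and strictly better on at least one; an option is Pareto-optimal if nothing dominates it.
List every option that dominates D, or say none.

A: worse on capital cost (313 vs 281).
B: worse on capital cost (321 vs 281).
C: worse on operating cost (12 vs 3).
E: worse on capital cost (321 vs 281).
No option dominates D.

none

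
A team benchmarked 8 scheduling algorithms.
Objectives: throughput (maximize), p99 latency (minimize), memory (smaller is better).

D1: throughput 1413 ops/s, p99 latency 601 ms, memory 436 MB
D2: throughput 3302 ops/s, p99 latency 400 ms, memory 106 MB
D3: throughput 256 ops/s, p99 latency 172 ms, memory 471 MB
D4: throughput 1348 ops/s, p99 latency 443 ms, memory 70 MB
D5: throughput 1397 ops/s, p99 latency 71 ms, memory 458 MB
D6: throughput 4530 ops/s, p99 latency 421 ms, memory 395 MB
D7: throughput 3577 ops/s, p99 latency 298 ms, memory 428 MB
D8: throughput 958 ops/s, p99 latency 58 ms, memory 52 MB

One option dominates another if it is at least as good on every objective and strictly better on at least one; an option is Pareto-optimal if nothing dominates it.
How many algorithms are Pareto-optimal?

D1: dominated by D2 (throughput 3302≥1413, p99 latency 400≤601, memory 106≤436).
D2: not dominated.
D3: dominated by D5 (throughput 1397≥256, p99 latency 71≤172, memory 458≤471).
D4: not dominated.
D5: not dominated.
D6: not dominated (best throughput).
D7: not dominated.
D8: not dominated (best p99 latency).
Pareto-optimal: D2, D4, D5, D6, D7, D8 → 6.

6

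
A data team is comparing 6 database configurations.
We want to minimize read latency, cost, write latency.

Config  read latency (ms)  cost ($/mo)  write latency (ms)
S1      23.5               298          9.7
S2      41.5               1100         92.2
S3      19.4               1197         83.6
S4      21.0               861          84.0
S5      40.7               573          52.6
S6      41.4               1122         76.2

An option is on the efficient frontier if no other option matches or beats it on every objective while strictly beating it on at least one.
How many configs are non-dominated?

S1: not dominated (best cost).
S2: dominated by S1 (read latency 23.5≤41.5, cost 298≤1100, write latency 9.7≤92.2).
S3: not dominated (best read latency).
S4: not dominated.
S5: dominated by S1 (read latency 23.5≤40.7, cost 298≤573, write latency 9.7≤52.6).
S6: dominated by S1 (read latency 23.5≤41.4, cost 298≤1122, write latency 9.7≤76.2).
Pareto-optimal: S1, S3, S4 → 3.

3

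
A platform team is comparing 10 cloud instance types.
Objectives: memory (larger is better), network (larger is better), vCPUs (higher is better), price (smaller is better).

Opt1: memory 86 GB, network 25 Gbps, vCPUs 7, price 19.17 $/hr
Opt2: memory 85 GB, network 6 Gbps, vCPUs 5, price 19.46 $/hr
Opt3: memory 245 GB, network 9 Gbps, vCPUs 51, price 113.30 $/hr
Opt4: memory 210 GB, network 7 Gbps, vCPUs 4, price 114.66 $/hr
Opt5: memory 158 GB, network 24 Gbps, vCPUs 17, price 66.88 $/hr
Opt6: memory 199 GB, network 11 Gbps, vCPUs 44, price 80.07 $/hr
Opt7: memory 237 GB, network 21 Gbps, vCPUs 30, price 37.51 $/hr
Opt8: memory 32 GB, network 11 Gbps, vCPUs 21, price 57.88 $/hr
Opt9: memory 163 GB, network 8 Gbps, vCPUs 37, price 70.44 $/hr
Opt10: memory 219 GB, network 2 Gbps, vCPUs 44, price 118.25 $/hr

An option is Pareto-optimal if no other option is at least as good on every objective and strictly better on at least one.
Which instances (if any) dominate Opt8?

Opt7: memory 237≥32, network 21≥11, vCPUs 30≥21, price 37.51≤57.88 — dominates Opt8.
Others (Opt1, Opt2, Opt3, Opt4, Opt5, Opt6, Opt9, Opt10) are each worse than Opt8 on at least one objective.

Opt7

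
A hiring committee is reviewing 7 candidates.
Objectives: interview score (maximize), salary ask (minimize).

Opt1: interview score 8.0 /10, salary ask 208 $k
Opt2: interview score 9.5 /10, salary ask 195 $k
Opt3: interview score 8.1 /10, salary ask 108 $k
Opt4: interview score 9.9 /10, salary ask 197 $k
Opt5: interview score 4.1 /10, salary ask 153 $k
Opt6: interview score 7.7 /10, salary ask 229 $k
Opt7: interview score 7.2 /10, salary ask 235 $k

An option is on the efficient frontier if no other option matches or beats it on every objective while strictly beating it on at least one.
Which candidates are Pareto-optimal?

Opt2, Opt3, Opt4

Opt1: dominated by Opt2 (interview score 9.5≥8.0, salary ask 195≤208).
Opt2: not dominated.
Opt3: not dominated (best salary ask).
Opt4: not dominated (best interview score).
Opt5: dominated by Opt3 (interview score 8.1≥4.1, salary ask 108≤153).
Opt6: dominated by Opt1 (interview score 8.0≥7.7, salary ask 208≤229).
Opt7: dominated by Opt1 (interview score 8.0≥7.2, salary ask 208≤235).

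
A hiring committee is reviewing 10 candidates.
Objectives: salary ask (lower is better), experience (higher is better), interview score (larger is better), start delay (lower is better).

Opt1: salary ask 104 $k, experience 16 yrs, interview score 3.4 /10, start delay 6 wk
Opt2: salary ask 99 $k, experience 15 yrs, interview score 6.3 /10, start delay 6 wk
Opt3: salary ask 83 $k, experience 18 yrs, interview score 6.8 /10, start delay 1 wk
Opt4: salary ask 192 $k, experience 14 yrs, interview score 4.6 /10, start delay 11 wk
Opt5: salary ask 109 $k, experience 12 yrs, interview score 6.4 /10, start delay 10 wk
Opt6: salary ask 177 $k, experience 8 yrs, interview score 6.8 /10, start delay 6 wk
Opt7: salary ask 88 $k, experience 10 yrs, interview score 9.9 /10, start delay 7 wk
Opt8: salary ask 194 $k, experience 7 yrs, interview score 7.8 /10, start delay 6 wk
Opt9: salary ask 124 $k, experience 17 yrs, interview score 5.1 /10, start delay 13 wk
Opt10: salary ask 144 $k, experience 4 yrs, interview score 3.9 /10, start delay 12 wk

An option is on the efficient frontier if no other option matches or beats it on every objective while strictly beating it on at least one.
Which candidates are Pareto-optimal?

Opt3, Opt7, Opt8

Opt1: dominated by Opt3 (salary ask 83≤104, experience 18≥16, interview score 6.8≥3.4, start delay 1≤6).
Opt2: dominated by Opt3 (salary ask 83≤99, experience 18≥15, interview score 6.8≥6.3, start delay 1≤6).
Opt3: not dominated (best salary ask).
Opt4: dominated by Opt2 (salary ask 99≤192, experience 15≥14, interview score 6.3≥4.6, start delay 6≤11).
Opt5: dominated by Opt3 (salary ask 83≤109, experience 18≥12, interview score 6.8≥6.4, start delay 1≤10).
Opt6: dominated by Opt3 (salary ask 83≤177, experience 18≥8, interview score 6.8≥6.8, start delay 1≤6).
Opt7: not dominated (best interview score).
Opt8: not dominated.
Opt9: dominated by Opt3 (salary ask 83≤124, experience 18≥17, interview score 6.8≥5.1, start delay 1≤13).
Opt10: dominated by Opt2 (salary ask 99≤144, experience 15≥4, interview score 6.3≥3.9, start delay 6≤12).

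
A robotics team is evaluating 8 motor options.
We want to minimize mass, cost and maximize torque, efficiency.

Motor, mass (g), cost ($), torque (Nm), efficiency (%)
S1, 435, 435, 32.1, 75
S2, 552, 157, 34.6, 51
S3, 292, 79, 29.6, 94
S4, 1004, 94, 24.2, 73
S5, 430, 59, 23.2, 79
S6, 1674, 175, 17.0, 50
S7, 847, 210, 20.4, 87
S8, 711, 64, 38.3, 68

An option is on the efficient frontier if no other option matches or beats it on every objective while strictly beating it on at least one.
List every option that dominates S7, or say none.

S3: mass 292≤847, cost 79≤210, torque 29.6≥20.4, efficiency 94≥87 — dominates S7.
Others (S1, S2, S4, S5, S6, S8) are each worse than S7 on at least one objective.

S3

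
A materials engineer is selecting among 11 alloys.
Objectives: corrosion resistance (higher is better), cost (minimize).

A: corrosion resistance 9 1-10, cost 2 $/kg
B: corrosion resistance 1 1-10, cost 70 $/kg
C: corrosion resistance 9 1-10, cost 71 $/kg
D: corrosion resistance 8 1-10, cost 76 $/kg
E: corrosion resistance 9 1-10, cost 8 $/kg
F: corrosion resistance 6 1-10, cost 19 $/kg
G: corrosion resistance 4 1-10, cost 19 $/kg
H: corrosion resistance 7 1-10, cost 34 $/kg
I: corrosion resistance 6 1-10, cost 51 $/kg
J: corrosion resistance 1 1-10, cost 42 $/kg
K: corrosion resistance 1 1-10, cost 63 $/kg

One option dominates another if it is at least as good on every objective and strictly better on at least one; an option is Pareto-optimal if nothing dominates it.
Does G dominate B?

G vs B: corrosion resistance 4≥1, cost 19≤70 — G is at least as good on every objective with at least one strict improvement.

Yes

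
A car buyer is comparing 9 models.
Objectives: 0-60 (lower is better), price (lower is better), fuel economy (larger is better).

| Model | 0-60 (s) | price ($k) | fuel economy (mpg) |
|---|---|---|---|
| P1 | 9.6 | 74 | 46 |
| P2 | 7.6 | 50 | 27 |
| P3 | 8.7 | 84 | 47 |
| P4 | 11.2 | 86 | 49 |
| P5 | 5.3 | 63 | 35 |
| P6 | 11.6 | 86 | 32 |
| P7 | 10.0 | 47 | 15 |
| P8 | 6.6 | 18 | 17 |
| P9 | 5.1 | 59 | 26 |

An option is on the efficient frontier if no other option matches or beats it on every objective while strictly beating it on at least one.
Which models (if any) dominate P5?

none

P1: worse on 0-60 (9.6 vs 5.3).
P2: worse on 0-60 (7.6 vs 5.3).
P3: worse on 0-60 (8.7 vs 5.3).
P4: worse on 0-60 (11.2 vs 5.3).
P6: worse on 0-60 (11.6 vs 5.3).
P7: worse on 0-60 (10.0 vs 5.3).
P8: worse on 0-60 (6.6 vs 5.3).
P9: worse on fuel economy (26 vs 35).
No option dominates P5.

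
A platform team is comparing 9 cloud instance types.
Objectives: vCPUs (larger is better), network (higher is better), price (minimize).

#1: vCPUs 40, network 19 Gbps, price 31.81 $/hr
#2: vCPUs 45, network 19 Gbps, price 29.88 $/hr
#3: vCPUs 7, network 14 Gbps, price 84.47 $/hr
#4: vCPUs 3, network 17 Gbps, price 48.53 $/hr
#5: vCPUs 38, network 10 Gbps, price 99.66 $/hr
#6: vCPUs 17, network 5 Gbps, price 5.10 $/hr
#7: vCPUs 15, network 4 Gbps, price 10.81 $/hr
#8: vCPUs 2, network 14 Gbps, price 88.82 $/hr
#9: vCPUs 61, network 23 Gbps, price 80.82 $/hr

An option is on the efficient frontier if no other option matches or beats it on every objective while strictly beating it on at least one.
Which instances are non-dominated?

#2, #6, #9

#1: dominated by #2 (vCPUs 45≥40, network 19≥19, price 29.88≤31.81).
#2: not dominated.
#3: dominated by #1 (vCPUs 40≥7, network 19≥14, price 31.81≤84.47).
#4: dominated by #1 (vCPUs 40≥3, network 19≥17, price 31.81≤48.53).
#5: dominated by #1 (vCPUs 40≥38, network 19≥10, price 31.81≤99.66).
#6: not dominated (best price).
#7: dominated by #6 (vCPUs 17≥15, network 5≥4, price 5.10≤10.81).
#8: dominated by #1 (vCPUs 40≥2, network 19≥14, price 31.81≤88.82).
#9: not dominated (best vCPUs).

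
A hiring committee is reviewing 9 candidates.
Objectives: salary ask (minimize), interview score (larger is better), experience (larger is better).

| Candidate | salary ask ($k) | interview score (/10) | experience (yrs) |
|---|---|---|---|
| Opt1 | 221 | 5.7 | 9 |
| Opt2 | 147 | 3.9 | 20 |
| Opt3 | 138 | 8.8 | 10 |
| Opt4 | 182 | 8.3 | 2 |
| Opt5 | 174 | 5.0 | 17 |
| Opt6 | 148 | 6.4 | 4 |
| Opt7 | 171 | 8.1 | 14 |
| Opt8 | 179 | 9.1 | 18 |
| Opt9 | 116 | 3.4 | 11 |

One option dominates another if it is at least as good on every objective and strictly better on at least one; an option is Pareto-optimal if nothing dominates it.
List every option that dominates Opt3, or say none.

Opt1: worse on salary ask (221 vs 138).
Opt2: worse on salary ask (147 vs 138).
Opt4: worse on salary ask (182 vs 138).
Opt5: worse on salary ask (174 vs 138).
Opt6: worse on salary ask (148 vs 138).
Opt7: worse on salary ask (171 vs 138).
Opt8: worse on salary ask (179 vs 138).
Opt9: worse on interview score (3.4 vs 8.8).
No option dominates Opt3.

none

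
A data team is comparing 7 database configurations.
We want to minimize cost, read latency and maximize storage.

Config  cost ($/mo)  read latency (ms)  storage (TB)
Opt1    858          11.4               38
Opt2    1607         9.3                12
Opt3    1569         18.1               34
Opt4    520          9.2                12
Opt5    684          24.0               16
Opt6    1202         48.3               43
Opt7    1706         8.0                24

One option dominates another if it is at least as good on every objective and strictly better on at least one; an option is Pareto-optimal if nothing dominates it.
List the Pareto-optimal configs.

Opt1: not dominated.
Opt2: dominated by Opt4 (cost 520≤1607, read latency 9.2≤9.3, storage 12≥12).
Opt3: dominated by Opt1 (cost 858≤1569, read latency 11.4≤18.1, storage 38≥34).
Opt4: not dominated (best cost).
Opt5: not dominated.
Opt6: not dominated (best storage).
Opt7: not dominated (best read latency).

Opt1, Opt4, Opt5, Opt6, Opt7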